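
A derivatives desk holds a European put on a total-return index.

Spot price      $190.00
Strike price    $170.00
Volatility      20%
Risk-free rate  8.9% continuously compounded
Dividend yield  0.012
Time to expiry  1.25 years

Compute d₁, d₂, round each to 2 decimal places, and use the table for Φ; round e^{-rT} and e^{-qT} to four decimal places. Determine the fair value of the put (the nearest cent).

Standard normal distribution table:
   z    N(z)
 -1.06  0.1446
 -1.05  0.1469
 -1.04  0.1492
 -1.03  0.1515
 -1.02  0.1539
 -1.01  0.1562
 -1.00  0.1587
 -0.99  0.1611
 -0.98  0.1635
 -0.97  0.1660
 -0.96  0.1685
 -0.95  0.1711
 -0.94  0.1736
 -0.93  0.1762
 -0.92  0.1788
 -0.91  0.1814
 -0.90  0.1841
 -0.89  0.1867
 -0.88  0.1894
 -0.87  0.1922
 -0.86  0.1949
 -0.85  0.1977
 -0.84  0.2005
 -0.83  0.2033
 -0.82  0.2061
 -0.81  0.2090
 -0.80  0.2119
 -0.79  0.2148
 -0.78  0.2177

σ√T = 0.2·√1.25 = 0.2236
d₁ = [ln(190/170) + (0.089 − 0.012 + 0.2²/2)·1.25] / 0.2236 = [0.1112 + 0.1212] / 0.2236 = 1.0397 ⇒ 1.04
d₂ = d₁ − σ√T = 1.0397 − 0.2236 = 0.8161 ⇒ 0.82
exp(−qT) = exp(−0.012·1.25) = 0.9851;  exp(−rT) = exp(−0.089·1.25) = 0.8947
N(−d₂) = N(-0.82) = 0.2061;  N(−d₁) = N(-1.04) = 0.1492
P = 170·0.8947·0.2061 − 190·0.9851·0.1492 = 31.3476 − 27.9256 = 3.4220

$3.42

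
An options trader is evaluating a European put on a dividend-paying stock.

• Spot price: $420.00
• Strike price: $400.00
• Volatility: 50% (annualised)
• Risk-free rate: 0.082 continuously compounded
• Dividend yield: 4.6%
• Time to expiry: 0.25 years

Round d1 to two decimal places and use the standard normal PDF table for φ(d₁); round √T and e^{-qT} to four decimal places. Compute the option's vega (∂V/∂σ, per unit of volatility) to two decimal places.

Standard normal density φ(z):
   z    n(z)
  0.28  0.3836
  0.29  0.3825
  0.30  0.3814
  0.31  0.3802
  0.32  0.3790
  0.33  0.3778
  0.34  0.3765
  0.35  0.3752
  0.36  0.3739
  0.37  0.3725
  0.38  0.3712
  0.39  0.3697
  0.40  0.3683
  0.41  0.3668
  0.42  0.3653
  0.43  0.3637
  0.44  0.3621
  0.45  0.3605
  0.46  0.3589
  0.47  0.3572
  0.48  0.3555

77.62

σ√T = 0.5·√0.25 = 0.2500
ln(S/K) + (r − q + σ²/2)T = ln(420/400) + (0.082 − 0.046 + 0.5²/2)·0.25 = 0.0488 + 0.0403 = 0.0890
d₁ = 0.0890 / 0.2500 = 0.3562 which rounds to 0.36
√T = √0.25 = 0.5000
φ(d₁) = φ(0.36) = 0.3739
exp(−qT) = exp(−0.046·0.25) = 0.9886
vega = S·exp(−qT)·φ(d₁)·√T = 420·0.9886·0.3739·0.5000 = 77.6239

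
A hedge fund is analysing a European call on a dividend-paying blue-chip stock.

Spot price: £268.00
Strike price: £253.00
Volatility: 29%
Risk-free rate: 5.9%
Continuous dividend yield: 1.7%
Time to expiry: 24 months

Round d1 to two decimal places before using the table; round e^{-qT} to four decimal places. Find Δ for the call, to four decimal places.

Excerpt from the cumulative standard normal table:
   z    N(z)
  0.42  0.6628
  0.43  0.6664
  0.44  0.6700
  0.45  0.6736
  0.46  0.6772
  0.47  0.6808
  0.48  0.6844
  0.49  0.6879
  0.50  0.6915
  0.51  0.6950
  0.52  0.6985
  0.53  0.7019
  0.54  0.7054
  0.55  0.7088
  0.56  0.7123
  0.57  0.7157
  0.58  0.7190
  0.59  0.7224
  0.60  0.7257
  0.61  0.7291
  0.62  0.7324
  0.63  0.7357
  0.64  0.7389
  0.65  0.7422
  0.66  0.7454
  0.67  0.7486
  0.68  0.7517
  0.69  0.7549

σ√T = 0.29·√2 = 0.4101
d₁ = [ln(268/253) + (0.059 − 0.017 + ½·0.29²)·2] / (σ√T) = (0.0576 + 0.1681) / 0.4101 = 0.5503 → 0.55
N(d₁) = N(0.55) = 0.7088
Δ_call = e^(−qT)·N(d₁) = 0.9666·0.7088 = 0.6851

0.6851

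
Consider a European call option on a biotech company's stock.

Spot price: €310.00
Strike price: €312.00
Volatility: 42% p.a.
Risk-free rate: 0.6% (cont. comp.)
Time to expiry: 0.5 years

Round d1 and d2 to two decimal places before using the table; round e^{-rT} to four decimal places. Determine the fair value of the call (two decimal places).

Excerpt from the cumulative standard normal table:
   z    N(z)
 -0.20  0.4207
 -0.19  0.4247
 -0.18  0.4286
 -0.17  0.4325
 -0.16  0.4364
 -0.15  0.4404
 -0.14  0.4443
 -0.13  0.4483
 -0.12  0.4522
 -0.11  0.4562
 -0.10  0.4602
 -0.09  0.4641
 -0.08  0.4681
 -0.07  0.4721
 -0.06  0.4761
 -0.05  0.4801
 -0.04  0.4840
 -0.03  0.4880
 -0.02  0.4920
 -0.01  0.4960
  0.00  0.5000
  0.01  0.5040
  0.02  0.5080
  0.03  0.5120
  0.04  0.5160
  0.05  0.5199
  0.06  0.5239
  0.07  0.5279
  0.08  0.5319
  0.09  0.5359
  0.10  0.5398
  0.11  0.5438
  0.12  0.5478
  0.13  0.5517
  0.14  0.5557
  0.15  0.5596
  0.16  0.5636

σ√T = 0.42 × 0.7071 = 0.2970
d₁ = [ln(310/312) + (0.006 + ½·0.42²)·0.5] / (σ√T) = (-0.0064 + 0.0471) / 0.2970 = 0.1369 which rounds to 0.14
d₂ = 0.1369 − 0.2970 = -0.1600 which rounds to -0.16
exp(−rT) = exp(−0.006·0.5) = 0.9970
N(d₁) = N(0.14) = 0.5557;  N(d₂) = N(-0.16) = 0.4364
C = 310·0.5557 − 312·0.9970·0.4364 = 172.2670 − 135.7483 = 36.5187

€36.52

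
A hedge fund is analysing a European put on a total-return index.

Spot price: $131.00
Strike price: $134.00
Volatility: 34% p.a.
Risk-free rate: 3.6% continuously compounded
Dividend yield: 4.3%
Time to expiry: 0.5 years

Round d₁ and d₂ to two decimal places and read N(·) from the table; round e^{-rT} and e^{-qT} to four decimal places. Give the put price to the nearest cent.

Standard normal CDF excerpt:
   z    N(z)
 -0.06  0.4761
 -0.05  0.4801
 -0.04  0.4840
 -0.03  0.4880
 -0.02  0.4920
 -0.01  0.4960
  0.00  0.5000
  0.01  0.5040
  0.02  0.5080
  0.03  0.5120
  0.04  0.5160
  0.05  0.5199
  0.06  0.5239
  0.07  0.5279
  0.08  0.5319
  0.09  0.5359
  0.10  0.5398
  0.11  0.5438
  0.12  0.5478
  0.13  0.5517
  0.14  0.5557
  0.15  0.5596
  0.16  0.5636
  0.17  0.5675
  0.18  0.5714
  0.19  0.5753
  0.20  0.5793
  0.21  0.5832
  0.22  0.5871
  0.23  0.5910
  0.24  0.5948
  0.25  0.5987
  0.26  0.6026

σ√T = 0.34·√0.5 = 0.2404
d₁ = [ln(131/134) + (0.036 − 0.043 + 0.34²/2)·0.5] / 0.2404 = [-0.0226 + 0.0254] / 0.2404 = 0.0115 → 0.01
d₂ = d₁ − σ√T = 0.0115 − 0.2404 = -0.2289 → -0.23
exp(−qT) = exp(−0.043·0.5) = 0.9787;  exp(−rT) = exp(−0.036·0.5) = 0.9822
N(−d₂) = N(0.23) = 0.5910;  N(−d₁) = N(-0.01) = 0.4960
P = 134·0.9822·0.5910 − 131·0.9787·0.4960 = 77.7843 − 63.5920 = 14.1923

$14.19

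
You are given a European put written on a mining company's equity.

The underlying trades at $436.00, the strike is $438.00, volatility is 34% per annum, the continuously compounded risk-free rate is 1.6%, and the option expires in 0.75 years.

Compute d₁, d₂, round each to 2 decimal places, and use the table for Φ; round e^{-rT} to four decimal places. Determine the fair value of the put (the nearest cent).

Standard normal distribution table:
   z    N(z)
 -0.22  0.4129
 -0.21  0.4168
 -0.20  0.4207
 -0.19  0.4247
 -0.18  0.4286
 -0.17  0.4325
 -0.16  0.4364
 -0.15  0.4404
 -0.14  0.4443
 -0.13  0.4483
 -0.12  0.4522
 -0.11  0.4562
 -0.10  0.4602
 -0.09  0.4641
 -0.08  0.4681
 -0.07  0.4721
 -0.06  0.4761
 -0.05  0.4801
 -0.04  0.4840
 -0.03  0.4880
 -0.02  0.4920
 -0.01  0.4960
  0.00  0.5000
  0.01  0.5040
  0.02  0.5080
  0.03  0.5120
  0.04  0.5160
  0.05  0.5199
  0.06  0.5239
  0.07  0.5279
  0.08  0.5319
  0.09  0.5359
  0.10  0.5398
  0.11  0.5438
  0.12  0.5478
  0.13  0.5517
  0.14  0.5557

T = 0.75;  σ√T = 0.2944
d₁ = [ln(436/438) + (0.016 + 0.34²/2)·0.75] / 0.2944 = [-0.0046 + 0.0554] / 0.2944 = 0.1724 ≈ 0.17
d₂ = d₁ − σ√T = 0.1724 − 0.2944 = -0.1220 ≈ -0.12
exp(−rT) = exp(−0.016·0.75) = 0.9881
N(−d₂) = N(0.12) = 0.5478;  N(−d₁) = N(-0.17) = 0.4325
P = 438·0.9881·0.5478 − 436·0.4325 = 237.0812 − 188.5700 = 48.5112

$48.51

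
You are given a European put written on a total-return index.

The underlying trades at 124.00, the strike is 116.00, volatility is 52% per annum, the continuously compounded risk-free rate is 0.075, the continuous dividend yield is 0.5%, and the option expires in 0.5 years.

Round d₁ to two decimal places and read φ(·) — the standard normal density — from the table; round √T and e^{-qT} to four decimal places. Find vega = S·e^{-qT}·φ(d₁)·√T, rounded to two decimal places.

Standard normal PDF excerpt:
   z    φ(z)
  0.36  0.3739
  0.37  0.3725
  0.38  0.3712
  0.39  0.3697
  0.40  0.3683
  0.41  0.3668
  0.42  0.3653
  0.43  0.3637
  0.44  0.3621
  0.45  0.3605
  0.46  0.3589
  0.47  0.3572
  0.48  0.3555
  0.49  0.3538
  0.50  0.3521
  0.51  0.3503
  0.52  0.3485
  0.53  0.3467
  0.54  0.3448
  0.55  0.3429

31.39

σ√T = 0.52 × 0.7071 = 0.3677
d₁ = [ln(124/116) + (0.075 − 0.005 + 0.52²/2)·0.5] / 0.3677 = [0.0667 + 0.1026] / 0.3677 = 0.4604 ⇒ 0.46
√T = √0.5 = 0.7071
φ(d₁) = φ(0.46) = 0.3589
exp(−qT) = exp(−0.005·0.5) = 0.9975
vega = S·exp(−qT)·φ(d₁)·√T = 124·0.9975·0.3589·0.7071 = 31.3898
(The call has the same vega.)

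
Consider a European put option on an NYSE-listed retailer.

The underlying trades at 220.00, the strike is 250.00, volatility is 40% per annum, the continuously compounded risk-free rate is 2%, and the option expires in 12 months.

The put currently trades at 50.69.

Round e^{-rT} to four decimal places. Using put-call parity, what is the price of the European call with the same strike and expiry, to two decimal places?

25.64

exp(−rT) = exp(−0.02·1) = 0.9802
Put-call parity: C − P = S − K·e^(−rT) = 220 − 250·0.9802 = 220 − 245.0500 = -25.0500
C = P + (C − P) = 50.69 + (-25.0500) = 25.6400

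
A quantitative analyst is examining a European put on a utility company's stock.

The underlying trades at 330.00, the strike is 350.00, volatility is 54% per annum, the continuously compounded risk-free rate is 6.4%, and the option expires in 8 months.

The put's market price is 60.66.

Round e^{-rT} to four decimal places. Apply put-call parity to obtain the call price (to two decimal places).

55.29

e^(−rT) = e^(−0.064·0.6667) = 0.9582
Put-call parity: C − P = S − K·e^(−rT) = 330 − 350·0.9582 = 330 − 335.3700 = -5.3700
C = P + (C − P) = 60.66 + (-5.3700) = 55.2900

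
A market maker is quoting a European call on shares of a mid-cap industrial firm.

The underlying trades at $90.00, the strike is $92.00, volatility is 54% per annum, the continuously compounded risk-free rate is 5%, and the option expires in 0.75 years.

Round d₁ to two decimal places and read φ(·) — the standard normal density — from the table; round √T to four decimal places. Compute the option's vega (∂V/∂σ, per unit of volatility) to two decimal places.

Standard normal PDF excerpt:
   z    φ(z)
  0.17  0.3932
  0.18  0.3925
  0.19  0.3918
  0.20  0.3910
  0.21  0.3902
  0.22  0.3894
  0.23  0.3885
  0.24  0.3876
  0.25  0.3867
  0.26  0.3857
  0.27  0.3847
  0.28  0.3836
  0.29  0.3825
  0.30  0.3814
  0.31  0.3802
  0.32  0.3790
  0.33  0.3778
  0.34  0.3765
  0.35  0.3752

29.98

T = 0.75;  σ√T = 0.4677
d₁ = [ln(90/92) + (0.05 + ½·0.54²)·0.75] / (σ√T) = (-0.0220 + 0.1469) / 0.4677 = 0.2670 which rounds to 0.27
√T = √0.75 = 0.8660
φ(d₁) = φ(0.27) = 0.3847
vega = S·φ(d₁)·√T = 90·0.3847·0.8660 = 29.9835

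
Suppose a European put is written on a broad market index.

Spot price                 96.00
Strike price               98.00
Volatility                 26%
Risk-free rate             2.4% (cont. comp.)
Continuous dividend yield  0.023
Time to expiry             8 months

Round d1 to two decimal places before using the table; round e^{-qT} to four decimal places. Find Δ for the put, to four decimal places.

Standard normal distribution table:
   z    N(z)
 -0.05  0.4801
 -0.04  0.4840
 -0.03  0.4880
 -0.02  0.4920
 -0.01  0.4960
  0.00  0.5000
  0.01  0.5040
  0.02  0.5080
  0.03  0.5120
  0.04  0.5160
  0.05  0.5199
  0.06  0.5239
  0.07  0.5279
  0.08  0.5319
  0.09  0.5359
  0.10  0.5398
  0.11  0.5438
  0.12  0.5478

-0.4885

σ√T = 0.26 × 0.8165 = 0.2123
d₁ = [ln(96/98) + (0.024 − 0.023 + 0.26²/2)·0.6667] / 0.2123 = [-0.0206 + 0.0232] / 0.2123 = 0.0122 → 0.01
N(d₁) = N(0.01) = 0.5040
Δ_put = e^(−qT)·(N(d₁) − 1) = 0.9848·(0.5040 − 1) = -0.4885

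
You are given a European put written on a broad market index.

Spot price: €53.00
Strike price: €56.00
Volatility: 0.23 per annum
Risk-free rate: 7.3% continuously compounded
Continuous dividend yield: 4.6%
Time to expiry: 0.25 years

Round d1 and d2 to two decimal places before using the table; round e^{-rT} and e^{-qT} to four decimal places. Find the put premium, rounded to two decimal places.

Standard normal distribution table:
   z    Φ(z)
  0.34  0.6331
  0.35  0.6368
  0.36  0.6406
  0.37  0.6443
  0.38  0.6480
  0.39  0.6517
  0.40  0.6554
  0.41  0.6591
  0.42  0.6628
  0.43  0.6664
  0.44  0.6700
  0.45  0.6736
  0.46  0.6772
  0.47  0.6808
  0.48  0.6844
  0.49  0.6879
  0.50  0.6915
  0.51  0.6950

σ√T = 0.23·√0.25 = 0.1150
d₁ = [ln(53/56) + (0.073 − 0.046 + 0.23²/2)·0.25] / 0.1150 = [-0.0551 + 0.0134] / 0.1150 = -0.3626 ≈ -0.36
d₂ = d₁ − σ√T = -0.3626 − 0.1150 = -0.4776 ≈ -0.48
exp(−qT) = exp(−0.046·0.25) = 0.9886;  exp(−rT) = exp(−0.073·0.25) = 0.9819
N(−d₂) = N(0.48) = 0.6844;  N(−d₁) = N(0.36) = 0.6406
P = 56·0.9819·0.6844 − 53·0.9886·0.6406 = 37.6327 − 33.5647 = 4.0679

€4.07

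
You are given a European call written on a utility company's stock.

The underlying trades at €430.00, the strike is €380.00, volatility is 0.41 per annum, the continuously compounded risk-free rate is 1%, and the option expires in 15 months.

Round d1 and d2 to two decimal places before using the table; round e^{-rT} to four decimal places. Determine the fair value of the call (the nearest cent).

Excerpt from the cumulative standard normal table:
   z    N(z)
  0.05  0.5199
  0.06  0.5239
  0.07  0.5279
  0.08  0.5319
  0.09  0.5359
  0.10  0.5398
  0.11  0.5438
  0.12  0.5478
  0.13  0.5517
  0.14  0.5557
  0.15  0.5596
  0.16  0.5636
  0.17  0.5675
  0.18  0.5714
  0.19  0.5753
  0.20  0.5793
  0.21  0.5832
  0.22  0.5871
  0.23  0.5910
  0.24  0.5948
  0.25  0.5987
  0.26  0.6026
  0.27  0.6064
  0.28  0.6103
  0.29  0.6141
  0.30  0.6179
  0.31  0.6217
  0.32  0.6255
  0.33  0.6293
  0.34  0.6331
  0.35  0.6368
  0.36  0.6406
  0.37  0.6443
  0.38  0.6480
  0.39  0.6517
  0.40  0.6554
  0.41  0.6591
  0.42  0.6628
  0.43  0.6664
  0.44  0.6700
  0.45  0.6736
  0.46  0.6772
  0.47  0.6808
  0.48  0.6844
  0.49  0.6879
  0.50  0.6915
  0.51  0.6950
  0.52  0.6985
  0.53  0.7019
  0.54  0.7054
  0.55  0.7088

σ√T = 0.41·√1.25 = 0.4584
d₁ = [ln(430/380) + (0.01 + 0.41²/2)·1.25] / 0.4584 = [0.1236 + 0.1176] / 0.4584 = 0.5261 ⇒ 0.53
d₂ = d₁ − σ√T = 0.5261 − 0.4584 = 0.0677 ⇒ 0.07
exp(−rT) = exp(−0.01·1.25) = 0.9876
N(d₁) = N(0.53) = 0.7019;  N(d₂) = N(0.07) = 0.5279
C = 430·0.7019 − 380·0.9876·0.5279 = 301.8170 − 198.1145 = 103.7025

€103.70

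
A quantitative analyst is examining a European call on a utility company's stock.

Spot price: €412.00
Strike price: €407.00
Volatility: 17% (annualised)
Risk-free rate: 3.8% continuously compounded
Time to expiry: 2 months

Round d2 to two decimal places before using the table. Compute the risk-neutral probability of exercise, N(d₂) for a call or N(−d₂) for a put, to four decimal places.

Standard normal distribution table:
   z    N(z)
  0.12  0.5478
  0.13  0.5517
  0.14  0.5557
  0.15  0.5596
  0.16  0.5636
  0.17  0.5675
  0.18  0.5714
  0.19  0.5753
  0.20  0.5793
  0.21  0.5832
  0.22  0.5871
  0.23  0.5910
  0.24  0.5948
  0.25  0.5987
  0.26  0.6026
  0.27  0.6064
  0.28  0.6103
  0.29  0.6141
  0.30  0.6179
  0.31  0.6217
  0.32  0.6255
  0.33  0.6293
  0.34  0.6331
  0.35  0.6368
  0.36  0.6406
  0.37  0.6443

0.5910

σ√T = 0.17·√0.1667 = 0.0694
d₁ = [ln(412/407) + (0.038 + 0.17²/2)·0.1667] / 0.0694 = [0.0122 + 0.0087] / 0.0694 = 0.3019 ≈ 0.30
d₂ = d₁ − σ√T = 0.3019 − 0.0694 = 0.2325 ≈ 0.23
Risk-neutral Pr[S_T > K] = N(d₂) = N(0.23) = 0.5910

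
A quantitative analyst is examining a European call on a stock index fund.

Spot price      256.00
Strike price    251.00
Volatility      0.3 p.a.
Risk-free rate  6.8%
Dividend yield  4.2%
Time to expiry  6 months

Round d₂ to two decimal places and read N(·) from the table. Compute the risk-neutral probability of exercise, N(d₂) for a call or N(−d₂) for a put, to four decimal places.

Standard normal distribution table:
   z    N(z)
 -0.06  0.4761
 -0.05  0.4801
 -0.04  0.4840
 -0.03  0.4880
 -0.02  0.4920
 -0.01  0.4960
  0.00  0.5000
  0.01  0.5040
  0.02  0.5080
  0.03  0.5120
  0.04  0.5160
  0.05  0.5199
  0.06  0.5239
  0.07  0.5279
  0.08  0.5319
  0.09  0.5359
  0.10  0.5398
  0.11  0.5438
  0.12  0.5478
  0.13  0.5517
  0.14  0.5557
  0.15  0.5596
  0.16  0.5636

σ√T = 0.3 × 0.7071 = 0.2121
ln(S/K) + (r − q + σ²/2)T = ln(256/251) + (0.068 − 0.042 + 0.3²/2)·0.5 = 0.0197 + 0.0355 = 0.0552
d₁ = 0.0552 / 0.2121 = 0.2603 ⇒ 0.26
d₂ = d₁ − σ√T = 0.2603 − 0.2121 = 0.0482 ⇒ 0.05
Pr(exercise) under Q = N(d₂) = 0.5199

0.5199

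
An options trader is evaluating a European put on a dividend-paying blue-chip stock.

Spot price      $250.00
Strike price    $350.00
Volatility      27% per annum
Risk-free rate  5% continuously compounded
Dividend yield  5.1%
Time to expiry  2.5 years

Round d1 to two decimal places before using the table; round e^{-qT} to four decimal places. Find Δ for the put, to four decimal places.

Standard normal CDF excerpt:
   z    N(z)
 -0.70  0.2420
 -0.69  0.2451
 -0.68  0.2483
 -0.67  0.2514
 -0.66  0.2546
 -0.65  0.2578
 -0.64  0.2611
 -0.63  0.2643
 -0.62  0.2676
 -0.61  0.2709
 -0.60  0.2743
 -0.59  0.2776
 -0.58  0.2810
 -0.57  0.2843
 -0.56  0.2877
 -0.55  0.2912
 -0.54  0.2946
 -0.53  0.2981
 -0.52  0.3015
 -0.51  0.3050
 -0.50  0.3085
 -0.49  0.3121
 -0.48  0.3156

-0.6329

T = 2.5;  σ√T = 0.4269
d₁ = [ln(250/350) + (0.05 − 0.051 + 0.27²/2)·2.5] / 0.4269 = [-0.3365 + 0.0886] / 0.4269 = -0.5806 ≈ -0.58
N(d₁) = N(-0.58) = 0.2810
Δ_put = e^(−qT)·(N(d₁) − 1) = 0.8803·(0.2810 − 1) = -0.6329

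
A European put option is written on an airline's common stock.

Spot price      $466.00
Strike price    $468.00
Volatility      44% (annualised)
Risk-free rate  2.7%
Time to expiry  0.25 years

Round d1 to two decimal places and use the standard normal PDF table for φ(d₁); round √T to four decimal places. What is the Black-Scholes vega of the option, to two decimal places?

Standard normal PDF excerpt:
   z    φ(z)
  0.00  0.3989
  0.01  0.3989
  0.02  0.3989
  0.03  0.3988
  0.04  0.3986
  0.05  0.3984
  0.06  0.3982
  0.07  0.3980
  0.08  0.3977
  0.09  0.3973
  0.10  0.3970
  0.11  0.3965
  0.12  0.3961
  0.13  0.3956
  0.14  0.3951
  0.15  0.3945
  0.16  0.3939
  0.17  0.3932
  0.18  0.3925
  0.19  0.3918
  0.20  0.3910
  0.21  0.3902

σ√T = 0.44 × 0.5000 = 0.2200
d₁ = [ln(466/468) + (0.027 + 0.44²/2)·0.25] / 0.2200 = [-0.0043 + 0.0309] / 0.2200 = 0.1212 → 0.12
√T = √0.25 = 0.5000
φ(d₁) = φ(0.12) = 0.3961
vega = S·φ(d₁)·√T = 466·0.3961·0.5000 = 92.2913
(Call and put vega coincide under Black-Scholes.)

92.29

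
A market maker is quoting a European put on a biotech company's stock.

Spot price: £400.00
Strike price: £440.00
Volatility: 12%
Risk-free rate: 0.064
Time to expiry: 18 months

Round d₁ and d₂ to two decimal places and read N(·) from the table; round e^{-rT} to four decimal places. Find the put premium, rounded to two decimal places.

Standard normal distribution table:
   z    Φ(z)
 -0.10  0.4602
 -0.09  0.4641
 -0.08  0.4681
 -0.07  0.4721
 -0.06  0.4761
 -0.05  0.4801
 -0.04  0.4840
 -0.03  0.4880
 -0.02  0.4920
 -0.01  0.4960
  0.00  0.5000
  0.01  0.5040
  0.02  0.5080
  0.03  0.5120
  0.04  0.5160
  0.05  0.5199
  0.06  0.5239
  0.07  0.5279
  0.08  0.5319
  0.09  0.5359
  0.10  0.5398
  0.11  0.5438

£23.78

σ√T = 0.12·√1.5 = 0.1470
d₁ = [ln(400/440) + (0.064 + 0.12²/2)·1.5] / 0.1470 = [-0.0953 + 0.1068] / 0.1470 = 0.0782 ⇒ 0.08
d₂ = d₁ − σ√T = 0.0782 − 0.1470 = -0.0688 ⇒ -0.07
e^(−rT) = e^(−0.064·1.5) = 0.9085
N(−d₂) = N(0.07) = 0.5279;  N(−d₁) = N(-0.08) = 0.4681
P = 440·0.9085·0.5279 − 400·0.4681 = 211.0227 − 187.2400 = 23.7827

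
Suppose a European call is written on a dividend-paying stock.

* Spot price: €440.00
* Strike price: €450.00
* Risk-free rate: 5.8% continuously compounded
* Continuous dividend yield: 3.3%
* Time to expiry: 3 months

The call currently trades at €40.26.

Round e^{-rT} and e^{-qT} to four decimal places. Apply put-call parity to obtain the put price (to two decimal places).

€47.39

exp(−qT) = exp(−0.033·0.25) = 0.9918;  exp(−rT) = exp(−0.058·0.25) = 0.9856
Put-call parity: C − P = S·e^(−qT) − K·e^(−rT) = 440·0.9918 − 450·0.9856 = 436.3920 − 443.5200 = -7.1280
P = C − (C − P) = 40.26 − (-7.1280) = 47.3880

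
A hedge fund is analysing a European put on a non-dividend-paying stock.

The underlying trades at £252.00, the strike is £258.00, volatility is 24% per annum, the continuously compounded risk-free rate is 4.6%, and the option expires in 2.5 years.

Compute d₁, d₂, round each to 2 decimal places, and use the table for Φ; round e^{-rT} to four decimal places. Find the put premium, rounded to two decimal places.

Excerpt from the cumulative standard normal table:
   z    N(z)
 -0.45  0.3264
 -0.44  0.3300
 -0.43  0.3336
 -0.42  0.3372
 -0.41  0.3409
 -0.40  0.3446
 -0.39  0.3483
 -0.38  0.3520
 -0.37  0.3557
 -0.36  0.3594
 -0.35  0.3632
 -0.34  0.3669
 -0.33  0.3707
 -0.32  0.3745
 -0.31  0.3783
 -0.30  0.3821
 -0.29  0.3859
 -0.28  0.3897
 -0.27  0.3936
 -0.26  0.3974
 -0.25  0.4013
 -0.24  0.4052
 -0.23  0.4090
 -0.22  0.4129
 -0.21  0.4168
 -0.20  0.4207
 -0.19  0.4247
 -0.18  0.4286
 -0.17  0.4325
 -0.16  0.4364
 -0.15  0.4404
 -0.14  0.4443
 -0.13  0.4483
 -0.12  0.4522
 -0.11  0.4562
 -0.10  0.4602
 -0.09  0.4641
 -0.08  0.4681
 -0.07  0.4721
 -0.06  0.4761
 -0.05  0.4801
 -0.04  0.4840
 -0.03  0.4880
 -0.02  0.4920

σ√T = 0.24 × 1.5811 = 0.3795
d₁ = [ln(252/258) + (0.046 + 0.24²/2)·2.5] / 0.3795 = [-0.0235 + 0.1870] / 0.3795 = 0.4308 ≈ 0.43
d₂ = d₁ − σ√T = 0.4308 − 0.3795 = 0.0513 ≈ 0.05
e^(−rT) = e^(−0.046·2.5) = 0.8914
P = 258·0.8914·N(-0.05) − 252·N(-0.43) = 258·0.8914·0.4801 − 252·0.3336 = 110.4140 − 84.0672 = 26.3468

£26.35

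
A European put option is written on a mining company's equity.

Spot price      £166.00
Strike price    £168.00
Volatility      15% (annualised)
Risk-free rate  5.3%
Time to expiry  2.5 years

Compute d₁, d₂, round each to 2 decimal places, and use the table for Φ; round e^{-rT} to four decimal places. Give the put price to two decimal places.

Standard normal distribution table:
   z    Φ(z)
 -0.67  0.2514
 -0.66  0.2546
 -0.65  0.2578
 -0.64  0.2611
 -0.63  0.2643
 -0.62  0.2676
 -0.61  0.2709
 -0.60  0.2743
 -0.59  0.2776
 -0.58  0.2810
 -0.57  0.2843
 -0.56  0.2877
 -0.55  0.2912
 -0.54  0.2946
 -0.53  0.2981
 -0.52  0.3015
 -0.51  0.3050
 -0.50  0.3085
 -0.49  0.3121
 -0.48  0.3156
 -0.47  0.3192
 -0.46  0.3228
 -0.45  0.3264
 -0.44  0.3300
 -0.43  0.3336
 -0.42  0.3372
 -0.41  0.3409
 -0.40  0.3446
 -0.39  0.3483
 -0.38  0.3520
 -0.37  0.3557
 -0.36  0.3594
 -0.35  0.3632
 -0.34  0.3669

T = 2.5;  σ√T = 0.2372
d₁ = [ln(166/168) + (0.053 + 0.15²/2)·2.5] / 0.2372 = [-0.0120 + 0.1606] / 0.2372 = 0.6268 which rounds to 0.63
d₂ = d₁ − σ√T = 0.6268 − 0.2372 = 0.3896 which rounds to 0.39
e^(−rT) = e^(−0.053·2.5) = 0.8759
N(−d₂) = N(-0.39) = 0.3483;  N(−d₁) = N(-0.63) = 0.2643
P = 168·0.8759·0.3483 − 166·0.2643 = 51.2528 − 43.8738 = 7.3790

£7.38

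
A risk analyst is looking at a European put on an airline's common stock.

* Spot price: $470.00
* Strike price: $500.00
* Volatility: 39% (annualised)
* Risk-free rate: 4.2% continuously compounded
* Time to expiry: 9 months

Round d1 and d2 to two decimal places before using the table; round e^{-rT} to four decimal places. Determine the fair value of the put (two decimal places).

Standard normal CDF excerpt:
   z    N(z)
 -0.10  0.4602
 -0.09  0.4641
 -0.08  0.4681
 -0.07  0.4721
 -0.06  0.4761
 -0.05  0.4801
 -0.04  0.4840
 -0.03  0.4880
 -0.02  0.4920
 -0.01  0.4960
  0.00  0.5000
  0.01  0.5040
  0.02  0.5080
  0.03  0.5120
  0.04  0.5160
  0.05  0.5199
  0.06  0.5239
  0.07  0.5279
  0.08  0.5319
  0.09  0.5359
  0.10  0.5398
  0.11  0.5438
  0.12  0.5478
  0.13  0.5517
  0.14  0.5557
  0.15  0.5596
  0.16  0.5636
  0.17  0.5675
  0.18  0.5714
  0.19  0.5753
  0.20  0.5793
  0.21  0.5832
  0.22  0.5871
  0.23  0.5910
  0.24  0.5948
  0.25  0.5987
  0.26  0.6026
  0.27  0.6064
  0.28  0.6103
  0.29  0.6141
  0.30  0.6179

σ√T = 0.39·√0.75 = 0.3377
d₁ = [ln(470/500) + (0.042 + ½·0.39²)·0.75] / (σ√T) = (-0.0619 + 0.0885) / 0.3377 = 0.0789 → 0.08
d₂ = 0.0789 − 0.3377 = -0.2588 → -0.26
e^(−rT) = e^(−0.042·0.75) = 0.9690
N(−d₂) = N(0.26) = 0.6026;  N(−d₁) = N(-0.08) = 0.4681
P = 500·0.9690·0.6026 − 470·0.4681 = 291.9597 − 220.0070 = 71.9527

$71.95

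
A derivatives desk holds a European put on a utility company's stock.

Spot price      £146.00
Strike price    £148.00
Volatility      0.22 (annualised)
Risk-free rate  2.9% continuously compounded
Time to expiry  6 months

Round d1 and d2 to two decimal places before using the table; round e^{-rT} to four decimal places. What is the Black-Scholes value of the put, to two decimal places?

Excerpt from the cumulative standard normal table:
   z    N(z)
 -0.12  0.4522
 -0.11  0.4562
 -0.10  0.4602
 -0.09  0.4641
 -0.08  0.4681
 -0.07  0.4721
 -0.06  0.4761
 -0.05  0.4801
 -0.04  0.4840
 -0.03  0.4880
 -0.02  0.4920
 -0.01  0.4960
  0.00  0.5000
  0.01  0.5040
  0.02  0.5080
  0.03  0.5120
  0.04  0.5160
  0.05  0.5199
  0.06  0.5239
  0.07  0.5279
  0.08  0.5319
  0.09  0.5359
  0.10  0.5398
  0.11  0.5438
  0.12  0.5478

T = 0.5;  σ√T = 0.1556
d₁ = [ln(146/148) + (0.029 + 0.22²/2)·0.5] / 0.1556 = [-0.0136 + 0.0266] / 0.1556 = 0.0835 → 0.08
d₂ = d₁ − σ√T = 0.0835 − 0.1556 = -0.0720 → -0.07
exp(−rT) = exp(−0.029·0.5) = 0.9856
N(−d₂) = N(0.07) = 0.5279;  N(−d₁) = N(-0.08) = 0.4681
P = 148·0.9856·0.5279 − 146·0.4681 = 77.0041 − 68.3426 = 8.6615

£8.66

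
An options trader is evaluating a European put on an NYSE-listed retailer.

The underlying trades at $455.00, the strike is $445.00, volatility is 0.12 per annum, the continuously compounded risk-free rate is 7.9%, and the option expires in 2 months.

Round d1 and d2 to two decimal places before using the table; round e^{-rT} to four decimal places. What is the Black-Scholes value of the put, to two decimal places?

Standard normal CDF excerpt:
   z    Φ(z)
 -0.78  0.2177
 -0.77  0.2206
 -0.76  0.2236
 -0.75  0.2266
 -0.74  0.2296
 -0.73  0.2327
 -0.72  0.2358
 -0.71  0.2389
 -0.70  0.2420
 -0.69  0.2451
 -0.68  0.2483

$3.18

σ√T = 0.12·√0.1667 = 0.0490
d₁ = [ln(455/445) + (0.079 + 0.12²/2)·0.1667] / 0.0490 = [0.0222 + 0.0144] / 0.0490 = 0.7469 → 0.75
d₂ = d₁ − σ√T = 0.7469 − 0.0490 = 0.6979 → 0.70
exp(−rT) = exp(−0.079·0.1667) = 0.9869
N(−d₂) = N(-0.70) = 0.2420;  N(−d₁) = N(-0.75) = 0.2266
P = 445·0.9869·0.2420 − 455·0.2266 = 106.2793 − 103.1030 = 3.1763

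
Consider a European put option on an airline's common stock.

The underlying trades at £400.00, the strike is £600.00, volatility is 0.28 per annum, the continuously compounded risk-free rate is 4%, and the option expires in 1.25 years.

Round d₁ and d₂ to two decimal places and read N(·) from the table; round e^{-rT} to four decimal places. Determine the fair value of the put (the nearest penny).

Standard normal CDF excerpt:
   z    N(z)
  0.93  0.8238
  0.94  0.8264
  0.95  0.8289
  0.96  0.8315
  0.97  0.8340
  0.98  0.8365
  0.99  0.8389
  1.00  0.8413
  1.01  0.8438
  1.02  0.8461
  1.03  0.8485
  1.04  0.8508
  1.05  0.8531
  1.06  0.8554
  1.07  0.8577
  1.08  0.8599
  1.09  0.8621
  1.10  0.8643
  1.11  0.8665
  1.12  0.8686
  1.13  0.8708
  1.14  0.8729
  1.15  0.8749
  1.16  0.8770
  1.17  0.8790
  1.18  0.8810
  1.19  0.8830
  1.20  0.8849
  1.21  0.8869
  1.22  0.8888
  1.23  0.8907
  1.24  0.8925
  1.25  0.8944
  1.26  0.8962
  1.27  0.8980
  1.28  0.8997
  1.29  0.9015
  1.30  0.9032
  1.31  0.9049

£179.90

σ√T = 0.28 × 1.1180 = 0.3130
d₁ = [ln(400/600) + (0.04 + 0.28²/2)·1.25] / 0.3130 = [-0.4055 + 0.0990] / 0.3130 = -0.9790 ≈ -0.98
d₂ = d₁ − σ√T = -0.9790 − 0.3130 = -1.2920 ≈ -1.29
exp(−rT) = exp(−0.04·1.25) = 0.9512
N(−d₂) = N(1.29) = 0.9015;  N(−d₁) = N(0.98) = 0.8365
P = 600·0.9512·0.9015 − 400·0.8365 = 514.5041 − 334.6000 = 179.9041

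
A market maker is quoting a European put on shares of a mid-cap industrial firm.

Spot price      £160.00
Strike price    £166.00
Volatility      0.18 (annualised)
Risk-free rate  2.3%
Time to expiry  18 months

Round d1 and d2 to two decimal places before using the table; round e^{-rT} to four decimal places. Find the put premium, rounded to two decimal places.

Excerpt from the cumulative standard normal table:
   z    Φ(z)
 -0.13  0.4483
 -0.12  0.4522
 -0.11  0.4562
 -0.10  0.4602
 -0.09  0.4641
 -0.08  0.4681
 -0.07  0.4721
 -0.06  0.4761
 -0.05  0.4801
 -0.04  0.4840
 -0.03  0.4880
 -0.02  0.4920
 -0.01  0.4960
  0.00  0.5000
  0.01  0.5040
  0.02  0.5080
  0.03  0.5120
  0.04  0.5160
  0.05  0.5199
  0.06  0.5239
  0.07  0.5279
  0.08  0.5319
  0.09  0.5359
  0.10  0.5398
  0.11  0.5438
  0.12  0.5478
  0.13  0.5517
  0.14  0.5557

£14.22

σ√T = 0.18 × 1.2247 = 0.2205
d₁ = [ln(160/166) + (0.023 + 0.18²/2)·1.5] / 0.2205 = [-0.0368 + 0.0588] / 0.2205 = 0.0997 ≈ 0.10
d₂ = d₁ − σ√T = 0.0997 − 0.2205 = -0.1207 ≈ -0.12
exp(−rT) = exp(−0.023·1.5) = 0.9661
N(−d₂) = N(0.12) = 0.5478;  N(−d₁) = N(-0.10) = 0.4602
P = 166·0.9661·0.5478 − 160·0.4602 = 87.8521 − 73.6320 = 14.2201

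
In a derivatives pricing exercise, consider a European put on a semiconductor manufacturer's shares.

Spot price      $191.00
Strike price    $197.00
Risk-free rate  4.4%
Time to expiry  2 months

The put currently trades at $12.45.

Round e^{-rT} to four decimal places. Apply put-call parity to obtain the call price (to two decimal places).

$7.89

exp(−rT) = exp(−0.044·0.1667) = 0.9927
Put-call parity: C − P = S − K·e^(−rT) = 191 − 197·0.9927 = 191 − 195.5619 = -4.5619
C = P + (C − P) = 12.45 + (-4.5619) = 7.8881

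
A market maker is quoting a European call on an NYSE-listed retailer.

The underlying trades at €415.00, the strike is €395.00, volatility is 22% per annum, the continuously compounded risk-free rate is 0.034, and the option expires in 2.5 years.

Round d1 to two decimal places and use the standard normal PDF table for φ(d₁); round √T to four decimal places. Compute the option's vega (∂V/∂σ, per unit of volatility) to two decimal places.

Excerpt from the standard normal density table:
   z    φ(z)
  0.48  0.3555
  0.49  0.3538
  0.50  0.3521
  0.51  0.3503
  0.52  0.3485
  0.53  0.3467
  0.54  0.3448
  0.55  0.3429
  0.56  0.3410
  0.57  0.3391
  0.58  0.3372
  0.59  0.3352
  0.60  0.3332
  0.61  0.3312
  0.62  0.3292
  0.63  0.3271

223.75

σ√T = 0.22·√2.5 = 0.3479
d₁ = [ln(415/395) + (0.034 + ½·0.22²)·2.5] / (σ√T) = (0.0494 + 0.1455) / 0.3479 = 0.5603 which rounds to 0.56
√T = √2.5 = 1.5811
φ(d₁) = φ(0.56) = 0.3410
vega = S·φ(d₁)·√T = 415·0.3410·1.5811 = 223.7494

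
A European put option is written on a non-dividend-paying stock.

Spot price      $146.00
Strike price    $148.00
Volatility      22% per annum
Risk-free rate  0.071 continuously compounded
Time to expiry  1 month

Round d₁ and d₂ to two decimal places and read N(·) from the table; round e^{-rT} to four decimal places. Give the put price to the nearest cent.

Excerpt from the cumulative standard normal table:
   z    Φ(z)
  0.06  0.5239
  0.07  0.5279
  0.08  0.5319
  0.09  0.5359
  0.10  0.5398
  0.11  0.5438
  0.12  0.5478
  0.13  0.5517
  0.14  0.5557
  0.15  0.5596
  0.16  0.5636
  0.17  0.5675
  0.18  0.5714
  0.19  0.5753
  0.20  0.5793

$4.09

σ√T = 0.22·√0.08333 = 0.0635
d₁ = [ln(146/148) + (0.071 + 0.22²/2)·0.08333] / 0.0635 = [-0.0136 + 0.0079] / 0.0635 = -0.0893 → -0.09
d₂ = d₁ − σ√T = -0.0893 − 0.0635 = -0.1528 → -0.15
exp(−rT) = exp(−0.071·0.08333) = 0.9941
P = 148·0.9941·N(0.15) − 146·N(0.09) = 148·0.9941·0.5596 − 146·0.5359 = 82.3322 − 78.2414 = 4.0908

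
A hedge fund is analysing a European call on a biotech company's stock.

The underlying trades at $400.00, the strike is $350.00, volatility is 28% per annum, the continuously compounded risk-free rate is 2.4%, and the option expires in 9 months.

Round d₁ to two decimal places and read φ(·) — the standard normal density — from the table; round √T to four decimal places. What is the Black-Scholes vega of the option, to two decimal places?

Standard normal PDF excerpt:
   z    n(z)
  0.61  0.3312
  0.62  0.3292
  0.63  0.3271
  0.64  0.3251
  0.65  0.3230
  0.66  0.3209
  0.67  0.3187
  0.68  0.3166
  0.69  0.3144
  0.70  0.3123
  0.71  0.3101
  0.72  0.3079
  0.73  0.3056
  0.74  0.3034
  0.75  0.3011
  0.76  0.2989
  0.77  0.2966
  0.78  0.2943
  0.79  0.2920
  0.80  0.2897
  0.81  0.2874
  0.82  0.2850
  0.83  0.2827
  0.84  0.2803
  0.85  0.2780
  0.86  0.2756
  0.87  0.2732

104.30

σ√T = 0.28·√0.75 = 0.2425
d₁ = [ln(400/350) + (0.024 + 0.28²/2)·0.75] / 0.2425 = [0.1335 + 0.0474] / 0.2425 = 0.7461 ⇒ 0.75
√T = √0.75 = 0.8660
φ(d₁) = φ(0.75) = 0.3011
vega = S·φ(d₁)·√T = 400·0.3011·0.8660 = 104.3010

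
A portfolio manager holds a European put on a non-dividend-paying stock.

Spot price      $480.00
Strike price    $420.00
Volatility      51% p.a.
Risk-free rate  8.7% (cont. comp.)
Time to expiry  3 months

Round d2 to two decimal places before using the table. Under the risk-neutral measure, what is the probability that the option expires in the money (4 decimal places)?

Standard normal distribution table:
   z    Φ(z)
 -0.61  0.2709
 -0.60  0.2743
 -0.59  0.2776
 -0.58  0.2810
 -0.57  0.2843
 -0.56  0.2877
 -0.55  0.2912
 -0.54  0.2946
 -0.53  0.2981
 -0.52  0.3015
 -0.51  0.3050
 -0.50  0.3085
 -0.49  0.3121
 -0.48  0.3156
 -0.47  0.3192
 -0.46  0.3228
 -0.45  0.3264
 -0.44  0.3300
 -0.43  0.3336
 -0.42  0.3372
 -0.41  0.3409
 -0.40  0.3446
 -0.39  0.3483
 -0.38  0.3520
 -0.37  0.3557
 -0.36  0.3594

σ√T = 0.51 × 0.5000 = 0.2550
d₁ = [ln(480/420) + (0.087 + ½·0.51²)·0.25] / (σ√T) = (0.1335 + 0.0543) / 0.2550 = 0.7364 ⇒ 0.74
d₂ = 0.7364 − 0.2550 = 0.4814 ⇒ 0.48
Pr(exercise) under Q = N(−d₂) = N(-0.48) = 0.3156

0.3156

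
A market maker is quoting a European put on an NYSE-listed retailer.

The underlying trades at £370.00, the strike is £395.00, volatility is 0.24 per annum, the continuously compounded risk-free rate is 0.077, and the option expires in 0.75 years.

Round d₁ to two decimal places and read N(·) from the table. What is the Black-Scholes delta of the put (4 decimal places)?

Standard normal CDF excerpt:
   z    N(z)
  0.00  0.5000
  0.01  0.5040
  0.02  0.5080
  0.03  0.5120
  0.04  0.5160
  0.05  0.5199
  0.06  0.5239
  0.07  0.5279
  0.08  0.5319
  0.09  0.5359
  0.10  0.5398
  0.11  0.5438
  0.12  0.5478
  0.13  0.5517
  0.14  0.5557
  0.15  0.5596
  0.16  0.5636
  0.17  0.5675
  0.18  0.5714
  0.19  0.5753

σ√T = 0.24·√0.75 = 0.2078
d₁ = [ln(370/395) + (0.077 + 0.24²/2)·0.75] / 0.2078 = [-0.0654 + 0.0794] / 0.2078 = 0.0672 → 0.07
N(d₁) = N(0.07) = 0.5279
Δ_put = N(d₁) − 1 = 0.5279 − 1 = -0.4721

-0.4721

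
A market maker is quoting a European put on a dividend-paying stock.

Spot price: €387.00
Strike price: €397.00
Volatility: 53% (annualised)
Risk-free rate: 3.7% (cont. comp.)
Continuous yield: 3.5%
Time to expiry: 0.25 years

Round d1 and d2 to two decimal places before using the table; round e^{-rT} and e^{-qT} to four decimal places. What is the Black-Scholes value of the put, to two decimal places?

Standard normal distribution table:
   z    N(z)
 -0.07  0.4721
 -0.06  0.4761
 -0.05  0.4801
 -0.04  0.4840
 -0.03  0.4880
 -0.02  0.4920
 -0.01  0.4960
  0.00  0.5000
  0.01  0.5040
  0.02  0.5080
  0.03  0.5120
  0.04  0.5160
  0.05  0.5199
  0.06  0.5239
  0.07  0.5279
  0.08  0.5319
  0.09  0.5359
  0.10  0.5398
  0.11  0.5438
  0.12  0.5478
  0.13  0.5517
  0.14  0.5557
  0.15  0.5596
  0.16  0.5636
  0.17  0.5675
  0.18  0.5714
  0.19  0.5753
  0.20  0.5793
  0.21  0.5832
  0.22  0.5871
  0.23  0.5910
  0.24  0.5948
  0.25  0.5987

€46.79

σ√T = 0.53·√0.25 = 0.2650
ln(S/K) + (r − q + σ²/2)T = ln(387/397) + (0.037 − 0.035 + 0.53²/2)·0.25 = -0.0255 + 0.0356 = 0.0101
d₁ = 0.0101 / 0.2650 = 0.0381 which rounds to 0.04
d₂ = d₁ − σ√T = 0.0381 − 0.2650 = -0.2269 which rounds to -0.23
exp(−qT) = exp(−0.035·0.25) = 0.9913;  exp(−rT) = exp(−0.037·0.25) = 0.9908
N(−d₂) = N(0.23) = 0.5910;  N(−d₁) = N(-0.04) = 0.4840
P = 397·0.9908·0.5910 − 387·0.9913·0.4840 = 232.4684 − 185.6784 = 46.7900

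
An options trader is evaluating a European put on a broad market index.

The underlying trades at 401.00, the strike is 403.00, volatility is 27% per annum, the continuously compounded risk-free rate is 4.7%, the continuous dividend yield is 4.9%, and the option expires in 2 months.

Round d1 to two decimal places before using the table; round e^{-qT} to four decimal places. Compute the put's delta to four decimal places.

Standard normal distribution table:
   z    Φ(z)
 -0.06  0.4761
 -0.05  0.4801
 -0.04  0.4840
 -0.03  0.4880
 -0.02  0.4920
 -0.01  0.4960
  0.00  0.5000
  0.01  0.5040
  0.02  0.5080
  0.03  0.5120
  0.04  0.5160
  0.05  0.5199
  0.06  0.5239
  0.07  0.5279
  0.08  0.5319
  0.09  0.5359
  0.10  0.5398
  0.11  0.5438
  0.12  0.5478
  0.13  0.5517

-0.4920

σ√T = 0.27 × 0.4082 = 0.1102
d₁ = [ln(401/403) + (0.047 − 0.049 + 0.27²/2)·0.1667] / 0.1102 = [-0.0050 + 0.0057] / 0.1102 = 0.0070 ≈ 0.01
N(d₁) = N(0.01) = 0.5040
Δ_put = exp(−qT)·(N(d₁) − 1) = 0.9919·(0.5040 − 1) = -0.4920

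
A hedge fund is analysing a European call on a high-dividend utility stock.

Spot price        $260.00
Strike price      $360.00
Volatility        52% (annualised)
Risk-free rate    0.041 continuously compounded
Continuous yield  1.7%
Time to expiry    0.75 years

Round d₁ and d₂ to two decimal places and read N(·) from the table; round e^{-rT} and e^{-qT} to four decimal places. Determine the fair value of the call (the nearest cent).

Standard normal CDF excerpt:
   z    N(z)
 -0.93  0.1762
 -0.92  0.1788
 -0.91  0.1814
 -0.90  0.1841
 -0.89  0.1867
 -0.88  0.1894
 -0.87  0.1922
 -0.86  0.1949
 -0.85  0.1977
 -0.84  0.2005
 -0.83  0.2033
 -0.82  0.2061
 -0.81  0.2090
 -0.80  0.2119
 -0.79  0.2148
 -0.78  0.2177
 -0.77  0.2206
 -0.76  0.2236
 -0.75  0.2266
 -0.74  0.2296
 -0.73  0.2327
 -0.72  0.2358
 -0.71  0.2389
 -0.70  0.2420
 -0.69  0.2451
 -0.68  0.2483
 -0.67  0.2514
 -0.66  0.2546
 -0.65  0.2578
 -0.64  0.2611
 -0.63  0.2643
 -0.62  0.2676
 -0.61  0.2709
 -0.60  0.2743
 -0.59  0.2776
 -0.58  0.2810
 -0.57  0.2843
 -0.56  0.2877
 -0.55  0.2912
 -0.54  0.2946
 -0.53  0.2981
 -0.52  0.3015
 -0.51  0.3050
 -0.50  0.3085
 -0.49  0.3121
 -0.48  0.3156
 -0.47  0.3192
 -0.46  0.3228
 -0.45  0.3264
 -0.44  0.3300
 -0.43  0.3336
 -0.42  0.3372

σ√T = 0.52·√0.75 = 0.4503
d₁ = [ln(260/360) + (0.041 − 0.017 + 0.52²/2)·0.75] / 0.4503 = [-0.3254 + 0.1194] / 0.4503 = -0.4575 → -0.46
d₂ = d₁ − σ√T = -0.4575 − 0.4503 = -0.9078 → -0.91
e^(−qT) = e^(−0.017·0.75) = 0.9873;  e^(−rT) = e^(−0.041·0.75) = 0.9697
N(d₁) = N(-0.46) = 0.3228;  N(d₂) = N(-0.91) = 0.1814
C = 260·0.9873·0.3228 − 360·0.9697·0.1814 = 82.8621 − 63.3253 = 19.5368

$19.54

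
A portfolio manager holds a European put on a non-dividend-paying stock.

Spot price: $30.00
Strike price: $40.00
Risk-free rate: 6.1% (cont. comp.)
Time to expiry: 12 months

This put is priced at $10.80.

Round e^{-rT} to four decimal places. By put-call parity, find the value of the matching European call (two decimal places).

e^(−rT) = e^(−0.061·1) = 0.9408
Put-call parity: C − P = S − K·e^(−rT) = 30 − 40·0.9408 = 30 − 37.6320 = -7.6320
C = P + (C − P) = 10.80 + (-7.6320) = 3.1680

$3.17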